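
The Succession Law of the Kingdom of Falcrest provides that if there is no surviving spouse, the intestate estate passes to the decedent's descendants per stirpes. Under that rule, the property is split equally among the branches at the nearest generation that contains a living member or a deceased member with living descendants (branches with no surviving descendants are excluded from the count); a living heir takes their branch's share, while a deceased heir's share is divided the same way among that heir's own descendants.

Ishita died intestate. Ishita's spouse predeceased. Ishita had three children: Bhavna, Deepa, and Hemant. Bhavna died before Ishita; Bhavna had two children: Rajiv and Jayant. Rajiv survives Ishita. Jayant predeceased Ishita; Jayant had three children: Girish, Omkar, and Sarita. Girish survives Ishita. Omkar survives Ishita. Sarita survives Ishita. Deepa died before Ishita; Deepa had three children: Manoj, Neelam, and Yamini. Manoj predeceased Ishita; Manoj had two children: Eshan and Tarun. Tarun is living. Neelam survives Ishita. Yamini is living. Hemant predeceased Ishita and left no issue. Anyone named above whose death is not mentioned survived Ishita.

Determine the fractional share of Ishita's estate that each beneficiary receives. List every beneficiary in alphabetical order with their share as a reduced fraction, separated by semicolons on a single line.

Eshan 1/12; Girish 1/12; Neelam 1/6; Omkar 1/12; Rajiv 1/4; Sarita 1/12; Tarun 1/12; Yamini 1/6

There is no surviving spouse, so the entire estate passes to Ishita's descendants per stirpes.
Hemant left no surviving issue, so that branch lapses and is disregarded.
The estate is divided into 2 equal shares of 1/2 among Bhavna, Deepa.
Bhavna predeceased; the 1/2 allotted to Bhavna's branch passes to Bhavna's issue by representation.
The 1/2 is divided into 2 equal shares of 1/4 among Rajiv, Jayant.
Rajiv is living and takes 1/4.
Jayant predeceased; the 1/4 allotted to Jayant's branch passes to Jayant's issue by representation.
The 1/4 is divided into 3 equal shares of 1/12 among Girish, Omkar, Sarita.
Girish is living and takes 1/12.
Omkar is living and takes 1/12.
Sarita is living and takes 1/12.
Deepa predeceased; the 1/2 allotted to Deepa's branch passes to Deepa's issue by representation.
The 1/2 is divided into 3 equal shares of 1/6 among Manoj, Neelam, Yamini.
Manoj predeceased; the 1/6 allotted to Manoj's branch passes to Manoj's issue by representation.
The 1/6 is divided into 2 equal shares of 1/12 among Eshan, Tarun.
Eshan is living and takes 1/12.
Tarun is living and takes 1/12.
Neelam is living and takes 1/6.
Yamini is living and takes 1/6.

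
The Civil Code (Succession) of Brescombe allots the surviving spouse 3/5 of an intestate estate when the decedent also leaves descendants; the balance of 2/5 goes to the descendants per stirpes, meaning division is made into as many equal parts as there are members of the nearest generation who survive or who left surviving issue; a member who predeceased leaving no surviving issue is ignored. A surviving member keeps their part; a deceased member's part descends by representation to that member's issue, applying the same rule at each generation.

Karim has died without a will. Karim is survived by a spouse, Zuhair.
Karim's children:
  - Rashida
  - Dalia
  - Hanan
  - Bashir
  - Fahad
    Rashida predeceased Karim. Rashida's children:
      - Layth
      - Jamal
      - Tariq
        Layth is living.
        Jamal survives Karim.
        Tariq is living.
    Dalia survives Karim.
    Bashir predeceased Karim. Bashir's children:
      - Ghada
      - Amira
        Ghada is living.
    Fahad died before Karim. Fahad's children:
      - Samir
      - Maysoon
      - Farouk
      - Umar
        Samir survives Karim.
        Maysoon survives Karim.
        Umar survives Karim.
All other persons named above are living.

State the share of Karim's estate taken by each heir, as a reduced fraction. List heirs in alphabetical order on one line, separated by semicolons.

Zuhair, as surviving spouse, takes 3/5.
The remaining 2/5 passes to Karim's descendants per stirpes.
The 2/5 is divided into 5 equal shares of 2/25 among Rashida, Dalia, Hanan, Bashir, Fahad.
Rashida predeceased; the 2/25 allotted to Rashida's branch passes to Rashida's issue by representation.
The 2/25 is divided into 3 equal shares of 2/75 among Layth, Jamal, Tariq.
Layth is living and takes 2/75.
Jamal is living and takes 2/75.
Tariq is living and takes 2/75.
Dalia is living and takes 2/25.
Hanan is living and takes 2/25.
Bashir predeceased; the 2/25 allotted to Bashir's branch passes to Bashir's issue by representation.
The 2/25 is divided into 2 equal shares of 1/25 among Ghada, Amira.
Ghada is living and takes 1/25.
Amira is living and takes 1/25.
Fahad predeceased; the 2/25 allotted to Fahad's branch passes to Fahad's issue by representation.
The 2/25 is divided into 4 equal shares of 1/50 among Samir, Maysoon, Farouk, Umar.
Samir is living and takes 1/50.
Maysoon is living and takes 1/50.
Farouk is living and takes 1/50.
Umar is living and takes 1/50.

Amira 1/25; Dalia 2/25; Farouk 1/50; Ghada 1/25; Hanan 2/25; Jamal 2/75; Layth 2/75; Maysoon 1/50; Samir 1/50; Tariq 2/75; Umar 1/50; Zuhair 3/5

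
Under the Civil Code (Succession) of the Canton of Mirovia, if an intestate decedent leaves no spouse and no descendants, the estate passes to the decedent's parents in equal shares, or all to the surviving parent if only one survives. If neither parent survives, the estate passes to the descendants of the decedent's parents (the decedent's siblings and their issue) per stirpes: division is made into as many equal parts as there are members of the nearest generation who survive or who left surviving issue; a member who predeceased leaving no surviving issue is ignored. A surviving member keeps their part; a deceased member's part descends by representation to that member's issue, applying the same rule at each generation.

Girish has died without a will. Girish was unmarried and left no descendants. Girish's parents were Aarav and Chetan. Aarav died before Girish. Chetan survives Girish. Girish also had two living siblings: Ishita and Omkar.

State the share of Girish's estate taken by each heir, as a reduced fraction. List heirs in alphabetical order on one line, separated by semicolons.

Chetan 1

Only one parent, Chetan, survives, so Chetan takes the entire estate. The siblings take nothing because a surviving parent has priority.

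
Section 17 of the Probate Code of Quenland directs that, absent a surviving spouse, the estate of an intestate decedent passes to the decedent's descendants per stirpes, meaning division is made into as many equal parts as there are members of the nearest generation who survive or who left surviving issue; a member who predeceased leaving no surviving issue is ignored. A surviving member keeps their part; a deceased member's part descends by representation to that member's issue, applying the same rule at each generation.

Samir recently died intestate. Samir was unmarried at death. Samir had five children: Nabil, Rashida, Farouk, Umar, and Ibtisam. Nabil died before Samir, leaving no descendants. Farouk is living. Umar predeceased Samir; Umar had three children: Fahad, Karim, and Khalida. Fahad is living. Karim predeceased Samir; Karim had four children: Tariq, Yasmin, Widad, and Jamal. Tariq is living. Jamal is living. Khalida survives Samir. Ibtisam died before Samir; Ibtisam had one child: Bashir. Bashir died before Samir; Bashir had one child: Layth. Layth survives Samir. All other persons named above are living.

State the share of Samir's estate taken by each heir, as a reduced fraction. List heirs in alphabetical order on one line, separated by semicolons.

Fahad 1/12; Farouk 1/4; Jamal 1/48; Khalida 1/12; Layth 1/4; Rashida 1/4; Tariq 1/48; Widad 1/48; Yasmin 1/48

There is no surviving spouse, so the entire estate passes to Samir's descendants per stirpes.
Nabil left no surviving issue, so that branch lapses and is disregarded.
The estate is divided into 4 equal shares of 1/4 among Rashida, Farouk, Umar, Ibtisam.
Rashida is living and takes 1/4.
Farouk is living and takes 1/4.
Umar predeceased; the 1/4 allotted to Umar's branch passes to Umar's issue by representation.
The 1/4 is divided into 3 equal shares of 1/12 among Fahad, Karim, Khalida.
Fahad is living and takes 1/12.
Karim predeceased; the 1/12 allotted to Karim's branch passes to Karim's issue by representation.
The 1/12 is divided into 4 equal shares of 1/48 among Tariq, Yasmin, Widad, Jamal.
Tariq is living and takes 1/48.
Yasmin is living and takes 1/48.
Widad is living and takes 1/48.
Jamal is living and takes 1/48.
Khalida is living and takes 1/12.
Ibtisam predeceased; the 1/4 allotted to Ibtisam's branch passes to Ibtisam's issue by representation.
Bashir's line is the sole branch at this level, so the full 1/4 passes to Bashir's issue by representation.
Layth is the sole taker at this level and receives the full 1/4.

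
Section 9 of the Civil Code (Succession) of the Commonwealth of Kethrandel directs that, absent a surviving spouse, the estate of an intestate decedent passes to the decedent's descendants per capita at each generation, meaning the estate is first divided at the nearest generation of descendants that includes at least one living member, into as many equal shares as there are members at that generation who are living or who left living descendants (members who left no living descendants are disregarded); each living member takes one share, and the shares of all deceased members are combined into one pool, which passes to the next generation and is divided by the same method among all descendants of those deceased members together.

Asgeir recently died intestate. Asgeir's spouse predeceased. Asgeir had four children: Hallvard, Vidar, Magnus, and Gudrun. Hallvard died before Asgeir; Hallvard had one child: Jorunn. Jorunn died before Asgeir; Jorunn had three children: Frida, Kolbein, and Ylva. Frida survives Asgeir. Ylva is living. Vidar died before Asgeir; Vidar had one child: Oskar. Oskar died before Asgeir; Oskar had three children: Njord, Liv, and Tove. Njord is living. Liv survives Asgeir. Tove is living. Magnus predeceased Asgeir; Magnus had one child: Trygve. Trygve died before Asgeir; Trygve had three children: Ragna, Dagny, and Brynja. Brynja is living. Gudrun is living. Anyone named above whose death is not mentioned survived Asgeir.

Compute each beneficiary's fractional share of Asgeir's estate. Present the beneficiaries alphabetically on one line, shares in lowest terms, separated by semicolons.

Brynja 1/12; Dagny 1/12; Frida 1/12; Gudrun 1/4; Kolbein 1/12; Liv 1/12; Njord 1/12; Ragna 1/12; Tove 1/12; Ylva 1/12

There is no surviving spouse, so the entire estate passes to Asgeir's descendants per capita at each generation.
At generation 1 (Hallvard, Vidar, Magnus, Gudrun) there are 4 shares of (1)/4 = 1/4 each.
Living: Gudrun — each takes 1/4.
Deceased: Hallvard, Vidar, and Magnus. Their combined 3/4 is pooled and carried to generation 2.
At generation 2 (Jorunn, Oskar, Trygve) there are 3 shares of (3/4)/3 = 1/4 each.
Deceased: Jorunn, Oskar, and Trygve. Their combined 3/4 is pooled and carried to generation 3.
At generation 3 (Frida, Kolbein, Ylva, Njord, Liv, Tove, Ragna, Dagny, Brynja) there are 9 shares of (3/4)/9 = 1/12 each.
Living: Frida, Kolbein, Ylva, Njord, Liv, Tove, Ragna, Dagny, and Brynja — each takes 1/12.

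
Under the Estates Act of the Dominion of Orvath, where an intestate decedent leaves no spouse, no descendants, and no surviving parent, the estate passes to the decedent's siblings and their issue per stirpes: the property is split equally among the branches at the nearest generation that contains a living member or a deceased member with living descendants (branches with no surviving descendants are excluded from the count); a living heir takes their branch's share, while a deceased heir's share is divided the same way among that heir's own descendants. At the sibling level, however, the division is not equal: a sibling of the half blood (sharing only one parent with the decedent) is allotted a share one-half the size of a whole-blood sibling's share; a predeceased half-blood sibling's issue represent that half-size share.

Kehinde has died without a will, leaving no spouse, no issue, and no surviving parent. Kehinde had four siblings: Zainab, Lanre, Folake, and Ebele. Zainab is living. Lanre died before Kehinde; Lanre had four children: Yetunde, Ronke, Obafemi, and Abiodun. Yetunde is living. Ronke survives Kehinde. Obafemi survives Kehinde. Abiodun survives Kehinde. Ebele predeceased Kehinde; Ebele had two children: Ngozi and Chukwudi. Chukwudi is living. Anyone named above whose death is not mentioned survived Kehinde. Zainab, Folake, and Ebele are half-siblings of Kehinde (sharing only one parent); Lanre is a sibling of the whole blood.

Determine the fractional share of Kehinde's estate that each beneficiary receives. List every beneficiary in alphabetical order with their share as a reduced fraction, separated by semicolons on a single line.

Abiodun 1/10; Chukwudi 1/10; Folake 1/5; Ngozi 1/10; Obafemi 1/10; Ronke 1/10; Yetunde 1/10; Zainab 1/5

No spouse, descendants, or parent survives, so the estate passes to Kehinde's siblings per stirpes.
Half-blood siblings count for one-half the weight of whole-blood siblings at the initial division.
Dividing 1 in proportion to weights (total weight 5/2): Zainab (weight 1/2) → 1/5; Lanre (weight 1) → 2/5; Folake (weight 1/2) → 1/5; Ebele (weight 1/2) → 1/5.
Zainab is living and takes 1/5.
Lanre predeceased; the 2/5 allotted to Lanre's branch passes to Lanre's issue by representation.
The 2/5 is divided into 4 equal shares of 1/10 among Yetunde, Ronke, Obafemi, Abiodun.
Yetunde is living and takes 1/10.
Ronke is living and takes 1/10.
Obafemi is living and takes 1/10.
Abiodun is living and takes 1/10.
Folake is living and takes 1/5.
Ebele predeceased; the 1/5 allotted to Ebele's branch passes to Ebele's issue by representation.
The 1/5 is divided into 2 equal shares of 1/10 among Ngozi, Chukwudi.
Ngozi is living and takes 1/10.
Chukwudi is living and takes 1/10.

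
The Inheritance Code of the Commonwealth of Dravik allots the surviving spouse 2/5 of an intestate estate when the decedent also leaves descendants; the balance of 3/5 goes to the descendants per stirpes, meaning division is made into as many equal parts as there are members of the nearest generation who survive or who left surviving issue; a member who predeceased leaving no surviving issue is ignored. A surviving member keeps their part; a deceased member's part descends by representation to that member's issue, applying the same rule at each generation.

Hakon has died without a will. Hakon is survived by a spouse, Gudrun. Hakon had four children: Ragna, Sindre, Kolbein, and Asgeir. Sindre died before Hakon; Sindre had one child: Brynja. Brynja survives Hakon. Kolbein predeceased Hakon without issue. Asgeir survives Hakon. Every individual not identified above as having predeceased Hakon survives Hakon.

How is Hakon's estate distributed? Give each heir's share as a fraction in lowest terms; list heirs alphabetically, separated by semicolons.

Gudrun, as surviving spouse, takes 2/5.
The remaining 3/5 passes to Hakon's descendants per stirpes.
Kolbein left no surviving issue, so that branch lapses and is disregarded.
The 3/5 is divided into 3 equal shares of 1/5 among Ragna, Sindre, Asgeir.
Ragna is living and takes 1/5.
Sindre predeceased; the 1/5 allotted to Sindre's branch passes to Sindre's issue by representation.
Brynja is the sole taker at this level and receives the full 1/5.
Asgeir is living and takes 1/5.

Asgeir 1/5; Brynja 1/5; Gudrun 2/5; Ragna 1/5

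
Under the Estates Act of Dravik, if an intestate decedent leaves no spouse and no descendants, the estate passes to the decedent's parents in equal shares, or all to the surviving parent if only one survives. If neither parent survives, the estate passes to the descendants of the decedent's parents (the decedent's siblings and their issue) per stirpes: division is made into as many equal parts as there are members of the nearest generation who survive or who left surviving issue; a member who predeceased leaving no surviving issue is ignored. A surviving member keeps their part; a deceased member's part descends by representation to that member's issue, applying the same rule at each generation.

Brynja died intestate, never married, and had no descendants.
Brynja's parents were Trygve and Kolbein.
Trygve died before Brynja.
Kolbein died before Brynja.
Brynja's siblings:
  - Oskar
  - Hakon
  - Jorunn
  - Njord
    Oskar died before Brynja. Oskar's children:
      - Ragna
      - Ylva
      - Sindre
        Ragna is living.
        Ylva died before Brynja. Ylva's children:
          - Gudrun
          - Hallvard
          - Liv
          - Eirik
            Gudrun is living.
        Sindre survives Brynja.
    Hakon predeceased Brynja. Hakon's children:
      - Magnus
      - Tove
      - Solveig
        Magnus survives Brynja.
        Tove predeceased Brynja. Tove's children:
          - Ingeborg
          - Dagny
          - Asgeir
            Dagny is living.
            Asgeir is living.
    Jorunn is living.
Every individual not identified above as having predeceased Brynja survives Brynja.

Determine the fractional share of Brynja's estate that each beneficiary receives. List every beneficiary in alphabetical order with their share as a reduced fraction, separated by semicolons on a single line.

Asgeir 1/36; Dagny 1/36; Eirik 1/48; Gudrun 1/48; Hallvard 1/48; Ingeborg 1/36; Jorunn 1/4; Liv 1/48; Magnus 1/12; Njord 1/4; Ragna 1/12; Sindre 1/12; Solveig 1/12

Neither parent survives and there are no descendants, so the estate passes to Brynja's siblings and their issue per stirpes.
The estate is divided into 4 equal shares of 1/4 among Oskar, Hakon, Jorunn, Njord.
Oskar predeceased; the 1/4 allotted to Oskar's branch passes to Oskar's issue by representation.
The 1/4 is divided into 3 equal shares of 1/12 among Ragna, Ylva, Sindre.
Ragna is living and takes 1/12.
Ylva predeceased; the 1/12 allotted to Ylva's branch passes to Ylva's issue by representation.
The 1/12 is divided into 4 equal shares of 1/48 among Gudrun, Hallvard, Liv, Eirik.
Gudrun is living and takes 1/48.
Hallvard is living and takes 1/48.
Liv is living and takes 1/48.
Eirik is living and takes 1/48.
Sindre is living and takes 1/12.
Hakon predeceased; the 1/4 allotted to Hakon's branch passes to Hakon's issue by representation.
The 1/4 is divided into 3 equal shares of 1/12 among Magnus, Tove, Solveig.
Magnus is living and takes 1/12.
Tove predeceased; the 1/12 allotted to Tove's branch passes to Tove's issue by representation.
The 1/12 is divided into 3 equal shares of 1/36 among Ingeborg, Dagny, Asgeir.
Ingeborg is living and takes 1/36.
Dagny is living and takes 1/36.
Asgeir is living and takes 1/36.
Solveig is living and takes 1/12.
Jorunn is living and takes 1/4.
Njord is living and takes 1/4.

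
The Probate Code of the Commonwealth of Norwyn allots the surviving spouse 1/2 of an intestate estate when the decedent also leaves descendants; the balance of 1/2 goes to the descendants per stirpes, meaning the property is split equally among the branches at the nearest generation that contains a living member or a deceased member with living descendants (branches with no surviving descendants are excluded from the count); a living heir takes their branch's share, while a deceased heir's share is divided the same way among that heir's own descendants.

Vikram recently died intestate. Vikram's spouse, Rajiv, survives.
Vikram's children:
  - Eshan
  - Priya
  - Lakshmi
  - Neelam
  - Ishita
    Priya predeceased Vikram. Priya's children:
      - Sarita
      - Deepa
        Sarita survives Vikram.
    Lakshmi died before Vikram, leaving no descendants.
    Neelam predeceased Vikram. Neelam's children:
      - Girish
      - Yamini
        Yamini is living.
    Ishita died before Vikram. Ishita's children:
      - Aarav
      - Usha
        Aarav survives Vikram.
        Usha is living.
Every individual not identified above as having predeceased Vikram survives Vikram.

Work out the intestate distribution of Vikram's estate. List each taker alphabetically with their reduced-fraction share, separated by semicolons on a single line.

Aarav 1/16; Deepa 1/16; Eshan 1/8; Girish 1/16; Rajiv 1/2; Sarita 1/16; Usha 1/16; Yamini 1/16

Rajiv, as surviving spouse, takes 1/2.
The remaining 1/2 passes to Vikram's descendants per stirpes.
Lakshmi left no surviving issue, so that branch lapses and is disregarded.
The 1/2 is divided into 4 equal shares of 1/8 among Eshan, Priya, Neelam, Ishita.
Eshan is living and takes 1/8.
Priya predeceased; the 1/8 allotted to Priya's branch passes to Priya's issue by representation.
The 1/8 is divided into 2 equal shares of 1/16 among Sarita, Deepa.
Sarita is living and takes 1/16.
Deepa is living and takes 1/16.
Neelam predeceased; the 1/8 allotted to Neelam's branch passes to Neelam's issue by representation.
The 1/8 is divided into 2 equal shares of 1/16 among Girish, Yamini.
Girish is living and takes 1/16.
Yamini is living and takes 1/16.
Ishita predeceased; the 1/8 allotted to Ishita's branch passes to Ishita's issue by representation.
The 1/8 is divided into 2 equal shares of 1/16 among Aarav, Usha.
Aarav is living and takes 1/16.
Usha is living and takes 1/16.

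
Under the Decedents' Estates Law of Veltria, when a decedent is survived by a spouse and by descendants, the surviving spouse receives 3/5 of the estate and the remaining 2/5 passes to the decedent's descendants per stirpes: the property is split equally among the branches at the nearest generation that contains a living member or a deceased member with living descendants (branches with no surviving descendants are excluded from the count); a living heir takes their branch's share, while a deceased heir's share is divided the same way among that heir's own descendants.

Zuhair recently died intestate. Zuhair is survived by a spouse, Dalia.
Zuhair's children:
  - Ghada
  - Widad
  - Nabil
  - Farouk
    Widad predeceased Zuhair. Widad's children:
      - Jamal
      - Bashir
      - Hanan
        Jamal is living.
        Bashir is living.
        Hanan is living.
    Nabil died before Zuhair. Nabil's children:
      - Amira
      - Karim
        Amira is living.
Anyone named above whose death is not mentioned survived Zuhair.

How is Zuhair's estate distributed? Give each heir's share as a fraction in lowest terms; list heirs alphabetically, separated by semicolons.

Dalia, as surviving spouse, takes 3/5.
The remaining 2/5 passes to Zuhair's descendants per stirpes.
The 2/5 is divided into 4 equal shares of 1/10 among Ghada, Widad, Nabil, Farouk.
Ghada is living and takes 1/10.
Widad predeceased; the 1/10 allotted to Widad's branch passes to Widad's issue by representation.
The 1/10 is divided into 3 equal shares of 1/30 among Jamal, Bashir, Hanan.
Jamal is living and takes 1/30.
Bashir is living and takes 1/30.
Hanan is living and takes 1/30.
Nabil predeceased; the 1/10 allotted to Nabil's branch passes to Nabil's issue by representation.
The 1/10 is divided into 2 equal shares of 1/20 among Amira, Karim.
Amira is living and takes 1/20.
Karim is living and takes 1/20.
Farouk is living and takes 1/10.

Amira 1/20; Bashir 1/30; Dalia 3/5; Farouk 1/10; Ghada 1/10; Hanan 1/30; Jamal 1/30; Karim 1/20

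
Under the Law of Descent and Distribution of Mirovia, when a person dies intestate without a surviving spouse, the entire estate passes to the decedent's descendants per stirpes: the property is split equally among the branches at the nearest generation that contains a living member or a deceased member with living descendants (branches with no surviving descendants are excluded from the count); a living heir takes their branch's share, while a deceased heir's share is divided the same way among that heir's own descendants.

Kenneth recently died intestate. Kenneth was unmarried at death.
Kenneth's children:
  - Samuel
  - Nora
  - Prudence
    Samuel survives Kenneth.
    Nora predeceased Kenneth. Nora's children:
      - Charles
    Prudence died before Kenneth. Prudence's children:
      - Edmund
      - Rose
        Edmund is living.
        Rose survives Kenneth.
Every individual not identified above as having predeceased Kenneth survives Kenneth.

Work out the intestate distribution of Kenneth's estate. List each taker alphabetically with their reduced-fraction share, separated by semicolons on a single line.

Charles 1/3; Edmund 1/6; Rose 1/6; Samuel 1/3

There is no surviving spouse, so the entire estate passes to Kenneth's descendants per stirpes.
The estate is divided into 3 equal shares of 1/3 among Samuel, Nora, Prudence.
Samuel is living and takes 1/3.
Nora predeceased; the 1/3 allotted to Nora's branch passes to Nora's issue by representation.
Charles is the sole taker at this level and receives the full 1/3.
Prudence predeceased; the 1/3 allotted to Prudence's branch passes to Prudence's issue by representation.
The 1/3 is divided into 2 equal shares of 1/6 among Edmund, Rose.
Edmund is living and takes 1/6.
Rose is living and takes 1/6.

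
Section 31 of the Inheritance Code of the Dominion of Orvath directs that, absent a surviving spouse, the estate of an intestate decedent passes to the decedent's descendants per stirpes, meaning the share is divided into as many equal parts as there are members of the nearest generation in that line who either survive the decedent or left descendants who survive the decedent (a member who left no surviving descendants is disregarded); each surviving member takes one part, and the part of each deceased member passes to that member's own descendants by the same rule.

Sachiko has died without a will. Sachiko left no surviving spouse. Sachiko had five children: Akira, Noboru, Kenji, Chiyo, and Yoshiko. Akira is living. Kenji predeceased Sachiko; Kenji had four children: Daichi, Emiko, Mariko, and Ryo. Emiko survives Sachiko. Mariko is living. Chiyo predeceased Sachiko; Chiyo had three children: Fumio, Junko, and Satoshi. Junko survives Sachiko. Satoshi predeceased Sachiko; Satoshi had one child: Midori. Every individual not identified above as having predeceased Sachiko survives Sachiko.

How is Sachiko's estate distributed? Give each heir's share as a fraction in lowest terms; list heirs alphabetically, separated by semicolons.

Akira 1/5; Daichi 1/20; Emiko 1/20; Fumio 1/15; Junko 1/15; Mariko 1/20; Midori 1/15; Noboru 1/5; Ryo 1/20; Yoshiko 1/5

There is no surviving spouse, so the entire estate passes to Sachiko's descendants per stirpes.
The estate is divided into 5 equal shares of 1/5 among Akira, Noboru, Kenji, Chiyo, Yoshiko.
Akira is living and takes 1/5.
Noboru is living and takes 1/5.
Kenji predeceased; the 1/5 allotted to Kenji's branch passes to Kenji's issue by representation.
The 1/5 is divided into 4 equal shares of 1/20 among Daichi, Emiko, Mariko, Ryo.
Daichi is living and takes 1/20.
Emiko is living and takes 1/20.
Mariko is living and takes 1/20.
Ryo is living and takes 1/20.
Chiyo predeceased; the 1/5 allotted to Chiyo's branch passes to Chiyo's issue by representation.
The 1/5 is divided into 3 equal shares of 1/15 among Fumio, Junko, Satoshi.
Fumio is living and takes 1/15.
Junko is living and takes 1/15.
Satoshi predeceased; the 1/15 allotted to Satoshi's branch passes to Satoshi's issue by representation.
Midori is the sole taker at this level and receives the full 1/15.
Yoshiko is living and takes 1/5.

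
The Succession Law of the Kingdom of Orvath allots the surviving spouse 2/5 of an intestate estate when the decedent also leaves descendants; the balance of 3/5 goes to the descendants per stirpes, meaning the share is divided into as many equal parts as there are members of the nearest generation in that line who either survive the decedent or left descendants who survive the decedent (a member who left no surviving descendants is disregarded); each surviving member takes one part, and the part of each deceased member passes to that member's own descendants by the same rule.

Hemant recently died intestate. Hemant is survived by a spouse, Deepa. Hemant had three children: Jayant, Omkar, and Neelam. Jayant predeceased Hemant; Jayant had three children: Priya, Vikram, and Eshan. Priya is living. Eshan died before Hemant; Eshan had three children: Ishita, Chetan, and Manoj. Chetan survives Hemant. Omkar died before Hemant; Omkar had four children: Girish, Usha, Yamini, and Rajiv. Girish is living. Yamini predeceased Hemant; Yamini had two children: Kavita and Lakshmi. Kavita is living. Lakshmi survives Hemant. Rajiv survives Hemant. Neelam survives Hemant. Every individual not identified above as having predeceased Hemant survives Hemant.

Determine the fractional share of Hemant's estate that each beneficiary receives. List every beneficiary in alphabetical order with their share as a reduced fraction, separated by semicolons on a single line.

Deepa, as surviving spouse, takes 2/5.
The remaining 3/5 passes to Hemant's descendants per stirpes.
The 3/5 is divided into 3 equal shares of 1/5 among Jayant, Omkar, Neelam.
Jayant predeceased; the 1/5 allotted to Jayant's branch passes to Jayant's issue by representation.
The 1/5 is divided into 3 equal shares of 1/15 among Priya, Vikram, Eshan.
Priya is living and takes 1/15.
Vikram is living and takes 1/15.
Eshan predeceased; the 1/15 allotted to Eshan's branch passes to Eshan's issue by representation.
The 1/15 is divided into 3 equal shares of 1/45 among Ishita, Chetan, Manoj.
Ishita is living and takes 1/45.
Chetan is living and takes 1/45.
Manoj is living and takes 1/45.
Omkar predeceased; the 1/5 allotted to Omkar's branch passes to Omkar's issue by representation.
The 1/5 is divided into 4 equal shares of 1/20 among Girish, Usha, Yamini, Rajiv.
Girish is living and takes 1/20.
Usha is living and takes 1/20.
Yamini predeceased; the 1/20 allotted to Yamini's branch passes to Yamini's issue by representation.
The 1/20 is divided into 2 equal shares of 1/40 among Kavita, Lakshmi.
Kavita is living and takes 1/40.
Lakshmi is living and takes 1/40.
Rajiv is living and takes 1/20.
Neelam is living and takes 1/5.

Chetan 1/45; Deepa 2/5; Girish 1/20; Ishita 1/45; Kavita 1/40; Lakshmi 1/40; Manoj 1/45; Neelam 1/5; Priya 1/15; Rajiv 1/20; Usha 1/20; Vikram 1/15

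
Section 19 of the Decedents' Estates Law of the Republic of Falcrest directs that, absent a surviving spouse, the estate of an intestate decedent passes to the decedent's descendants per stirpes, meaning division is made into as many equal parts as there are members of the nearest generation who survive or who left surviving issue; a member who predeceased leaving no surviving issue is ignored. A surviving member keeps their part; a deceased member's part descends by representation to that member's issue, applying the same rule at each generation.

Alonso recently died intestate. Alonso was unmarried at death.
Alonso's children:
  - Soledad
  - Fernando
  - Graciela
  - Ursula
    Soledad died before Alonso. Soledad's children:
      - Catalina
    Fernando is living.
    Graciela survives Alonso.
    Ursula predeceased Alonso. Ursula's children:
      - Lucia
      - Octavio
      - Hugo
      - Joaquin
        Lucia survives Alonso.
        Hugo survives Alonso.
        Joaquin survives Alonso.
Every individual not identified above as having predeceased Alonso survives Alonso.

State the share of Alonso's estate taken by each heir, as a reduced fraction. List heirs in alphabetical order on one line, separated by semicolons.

There is no surviving spouse, so the entire estate passes to Alonso's descendants per stirpes.
The estate is divided into 4 equal shares of 1/4 among Soledad, Fernando, Graciela, Ursula.
Soledad predeceased; the 1/4 allotted to Soledad's branch passes to Soledad's issue by representation.
Catalina is the sole taker at this level and receives the full 1/4.
Fernando is living and takes 1/4.
Graciela is living and takes 1/4.
Ursula predeceased; the 1/4 allotted to Ursula's branch passes to Ursula's issue by representation.
The 1/4 is divided into 4 equal shares of 1/16 among Lucia, Octavio, Hugo, Joaquin.
Lucia is living and takes 1/16.
Octavio is living and takes 1/16.
Hugo is living and takes 1/16.
Joaquin is living and takes 1/16.

Catalina 1/4; Fernando 1/4; Graciela 1/4; Hugo 1/16; Joaquin 1/16; Lucia 1/16; Octavio 1/16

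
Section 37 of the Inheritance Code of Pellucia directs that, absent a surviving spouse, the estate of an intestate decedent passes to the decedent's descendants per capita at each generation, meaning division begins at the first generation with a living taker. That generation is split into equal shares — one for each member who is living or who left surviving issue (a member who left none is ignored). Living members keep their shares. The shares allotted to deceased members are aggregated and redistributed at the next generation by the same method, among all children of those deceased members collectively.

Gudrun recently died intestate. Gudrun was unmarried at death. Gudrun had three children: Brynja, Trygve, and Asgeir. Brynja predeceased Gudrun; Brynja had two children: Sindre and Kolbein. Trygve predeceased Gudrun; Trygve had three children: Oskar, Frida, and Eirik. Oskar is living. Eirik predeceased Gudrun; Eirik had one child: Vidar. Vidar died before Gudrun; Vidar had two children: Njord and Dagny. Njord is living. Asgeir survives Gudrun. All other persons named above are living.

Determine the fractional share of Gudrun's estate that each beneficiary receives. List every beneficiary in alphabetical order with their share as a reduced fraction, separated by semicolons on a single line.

Asgeir 1/3; Dagny 1/15; Frida 2/15; Kolbein 2/15; Njord 1/15; Oskar 2/15; Sindre 2/15

There is no surviving spouse, so the entire estate passes to Gudrun's descendants per capita at each generation.
At generation 1 (Brynja, Trygve, Asgeir) there are 3 shares of (1)/3 = 1/3 each.
Living: Asgeir — each takes 1/3.
Deceased: Brynja and Trygve. Their combined 2/3 is pooled and carried to generation 2.
At generation 2 (Sindre, Kolbein, Oskar, Frida, Eirik) there are 5 shares of (2/3)/5 = 2/15 each.
Living: Sindre, Kolbein, Oskar, and Frida — each takes 2/15.
Deceased: Eirik. That 2/15 share is carried to generation 3.
At generation 3 (Vidar) there are 1 shares of (2/15)/1 = 2/15 each.
Deceased: Vidar. That 2/15 share is carried to generation 4.
At generation 4 (Njord, Dagny) there are 2 shares of (2/15)/2 = 1/15 each.
Living: Njord and Dagny — each takes 1/15.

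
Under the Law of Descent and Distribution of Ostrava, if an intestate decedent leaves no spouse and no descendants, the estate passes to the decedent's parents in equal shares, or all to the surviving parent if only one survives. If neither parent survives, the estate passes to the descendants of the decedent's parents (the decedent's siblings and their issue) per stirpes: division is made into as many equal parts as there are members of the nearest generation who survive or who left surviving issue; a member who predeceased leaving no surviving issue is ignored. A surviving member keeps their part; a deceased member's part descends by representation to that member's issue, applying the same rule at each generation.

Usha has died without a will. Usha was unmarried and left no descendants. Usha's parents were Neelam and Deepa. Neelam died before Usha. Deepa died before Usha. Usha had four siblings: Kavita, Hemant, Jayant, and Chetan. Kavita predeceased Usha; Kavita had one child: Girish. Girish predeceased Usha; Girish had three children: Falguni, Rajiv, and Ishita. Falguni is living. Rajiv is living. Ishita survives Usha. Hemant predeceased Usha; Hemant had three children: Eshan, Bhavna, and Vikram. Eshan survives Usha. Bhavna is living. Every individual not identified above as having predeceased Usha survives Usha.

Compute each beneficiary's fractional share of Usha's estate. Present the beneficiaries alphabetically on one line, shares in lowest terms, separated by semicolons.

Neither parent survives and there are no descendants, so the estate passes to Usha's siblings and their issue per stirpes.
The estate is divided into 4 equal shares of 1/4 among Kavita, Hemant, Jayant, Chetan.
Kavita predeceased; the 1/4 allotted to Kavita's branch passes to Kavita's issue by representation.
Girish's line is the sole branch at this level, so the full 1/4 passes to Girish's issue by representation.
The 1/4 is divided into 3 equal shares of 1/12 among Falguni, Rajiv, Ishita.
Falguni is living and takes 1/12.
Rajiv is living and takes 1/12.
Ishita is living and takes 1/12.
Hemant predeceased; the 1/4 allotted to Hemant's branch passes to Hemant's issue by representation.
The 1/4 is divided into 3 equal shares of 1/12 among Eshan, Bhavna, Vikram.
Eshan is living and takes 1/12.
Bhavna is living and takes 1/12.
Vikram is living and takes 1/12.
Jayant is living and takes 1/4.
Chetan is living and takes 1/4.

Bhavna 1/12; Chetan 1/4; Eshan 1/12; Falguni 1/12; Ishita 1/12; Jayant 1/4; Rajiv 1/12; Vikram 1/12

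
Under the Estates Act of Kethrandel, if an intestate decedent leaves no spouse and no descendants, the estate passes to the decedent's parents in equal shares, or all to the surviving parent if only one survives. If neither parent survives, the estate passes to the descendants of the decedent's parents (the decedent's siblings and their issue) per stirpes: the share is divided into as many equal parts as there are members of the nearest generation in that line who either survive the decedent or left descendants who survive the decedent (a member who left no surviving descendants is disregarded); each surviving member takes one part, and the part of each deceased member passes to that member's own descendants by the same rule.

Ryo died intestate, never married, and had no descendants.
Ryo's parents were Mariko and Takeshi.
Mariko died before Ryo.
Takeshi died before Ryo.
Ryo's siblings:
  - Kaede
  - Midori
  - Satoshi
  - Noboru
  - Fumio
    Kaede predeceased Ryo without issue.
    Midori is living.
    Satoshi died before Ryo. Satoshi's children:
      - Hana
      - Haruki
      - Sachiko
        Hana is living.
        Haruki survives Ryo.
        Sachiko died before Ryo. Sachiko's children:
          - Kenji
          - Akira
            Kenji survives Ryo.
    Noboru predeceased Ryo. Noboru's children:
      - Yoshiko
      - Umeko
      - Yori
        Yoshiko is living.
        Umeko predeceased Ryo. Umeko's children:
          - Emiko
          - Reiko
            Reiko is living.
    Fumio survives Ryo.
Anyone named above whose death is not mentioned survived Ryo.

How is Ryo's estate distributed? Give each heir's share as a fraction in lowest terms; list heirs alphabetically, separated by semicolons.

Neither parent survives and there are no descendants, so the estate passes to Ryo's siblings and their issue per stirpes.
Kaede left no surviving issue, so that branch lapses and is disregarded.
The estate is divided into 4 equal shares of 1/4 among Midori, Satoshi, Noboru, Fumio.
Midori is living and takes 1/4.
Satoshi predeceased; the 1/4 allotted to Satoshi's branch passes to Satoshi's issue by representation.
The 1/4 is divided into 3 equal shares of 1/12 among Hana, Haruki, Sachiko.
Hana is living and takes 1/12.
Haruki is living and takes 1/12.
Sachiko predeceased; the 1/12 allotted to Sachiko's branch passes to Sachiko's issue by representation.
The 1/12 is divided into 2 equal shares of 1/24 among Kenji, Akira.
Kenji is living and takes 1/24.
Akira is living and takes 1/24.
Noboru predeceased; the 1/4 allotted to Noboru's branch passes to Noboru's issue by representation.
The 1/4 is divided into 3 equal shares of 1/12 among Yoshiko, Umeko, Yori.
Yoshiko is living and takes 1/12.
Umeko predeceased; the 1/12 allotted to Umeko's branch passes to Umeko's issue by representation.
The 1/12 is divided into 2 equal shares of 1/24 among Emiko, Reiko.
Emiko is living and takes 1/24.
Reiko is living and takes 1/24.
Yori is living and takes 1/12.
Fumio is living and takes 1/4.

Akira 1/24; Emiko 1/24; Fumio 1/4; Hana 1/12; Haruki 1/12; Kenji 1/24; Midori 1/4; Reiko 1/24; Yori 1/12; Yoshiko 1/12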